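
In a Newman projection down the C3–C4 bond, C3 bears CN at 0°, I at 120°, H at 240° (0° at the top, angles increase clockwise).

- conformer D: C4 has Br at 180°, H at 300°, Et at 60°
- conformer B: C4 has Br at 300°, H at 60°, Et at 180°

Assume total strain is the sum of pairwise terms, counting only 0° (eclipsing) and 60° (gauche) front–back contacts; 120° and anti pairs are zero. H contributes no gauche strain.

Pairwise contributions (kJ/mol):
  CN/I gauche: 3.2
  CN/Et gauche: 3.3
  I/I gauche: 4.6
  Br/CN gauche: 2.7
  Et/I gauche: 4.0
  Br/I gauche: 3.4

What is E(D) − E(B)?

D (staggered): CN–Et gauche, I–Br gauche, I–Et gauche; 3.3 + 3.4 + 4.0 = 10.7 kJ/mol.
B (staggered): CN–Br gauche, I–Et gauche; 2.7 + 4.0 = 6.7 kJ/mol.
E(D) − E(B) = 10.7 − 6.7 = +4.0 kJ/mol.

+4.0 kJ/mol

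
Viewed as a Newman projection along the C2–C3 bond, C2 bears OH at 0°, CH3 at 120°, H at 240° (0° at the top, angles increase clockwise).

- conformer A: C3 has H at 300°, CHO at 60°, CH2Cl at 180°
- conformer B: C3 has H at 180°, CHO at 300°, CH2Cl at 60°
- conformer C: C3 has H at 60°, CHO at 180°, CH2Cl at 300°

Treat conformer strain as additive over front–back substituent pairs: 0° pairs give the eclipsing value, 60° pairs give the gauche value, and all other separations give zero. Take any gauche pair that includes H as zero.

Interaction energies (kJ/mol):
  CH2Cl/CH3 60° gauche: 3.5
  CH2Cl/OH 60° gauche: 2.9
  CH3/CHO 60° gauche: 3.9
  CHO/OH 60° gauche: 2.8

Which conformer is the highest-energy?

A is staggered. OH at 0° is gauche with CHO at 60° (2.8); CH3 at 120° is gauche with CHO at 60° (3.9); CH3 at 120° is gauche with CH2Cl at 180° (3.5). Total 10.2 kJ/mol.
B is staggered. OH at 0° is gauche with CHO at 300° (2.8); OH at 0° is gauche with CH2Cl at 60° (2.9); CH3 at 120° is gauche with CH2Cl at 60° (3.5). Total 9.2 kJ/mol.
C is staggered. OH at 0° is gauche with CH2Cl at 300° (2.9); CH3 at 120° is gauche with CHO at 180° (3.9). Total 6.8 kJ/mol.
A has the highest total (10.2 kJ/mol).

A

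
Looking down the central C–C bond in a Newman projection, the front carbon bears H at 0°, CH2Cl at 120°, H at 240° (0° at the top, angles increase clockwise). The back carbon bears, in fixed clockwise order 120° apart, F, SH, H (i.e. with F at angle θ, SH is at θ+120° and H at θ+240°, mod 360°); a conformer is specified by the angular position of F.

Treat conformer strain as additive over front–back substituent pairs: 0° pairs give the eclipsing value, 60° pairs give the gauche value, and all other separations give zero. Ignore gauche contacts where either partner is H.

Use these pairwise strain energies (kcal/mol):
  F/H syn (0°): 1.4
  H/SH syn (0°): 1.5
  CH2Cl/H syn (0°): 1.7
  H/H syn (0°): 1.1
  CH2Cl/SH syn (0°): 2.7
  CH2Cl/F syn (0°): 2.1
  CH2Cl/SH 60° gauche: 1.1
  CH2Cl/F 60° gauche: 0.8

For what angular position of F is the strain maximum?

F at 0° (eclipsed): H(0°)/F(0°) eclipsed 1.4; CH2Cl(120°)/SH(120°) eclipsed 2.7; H(240°)/H(240°) eclipsed 1.1 → 5.2 kcal/mol.
F at 60° (staggered): CH2Cl(120°)/F(60°) gauche 0.8; CH2Cl(120°)/SH(180°) gauche 1.1 → 1.9 kcal/mol.
F at 120° (eclipsed): H(0°)/H(0°) eclipsed 1.1; CH2Cl(120°)/F(120°) eclipsed 2.1; H(240°)/SH(240°) eclipsed 1.5 → 4.7 kcal/mol.
F at 180° (staggered): CH2Cl(120°)/F(180°) gauche 0.8 → 0.8 kcal/mol.
F at 240° (eclipsed): H(0°)/SH(0°) eclipsed 1.5; CH2Cl(120°)/H(120°) eclipsed 1.7; H(240°)/F(240°) eclipsed 1.4 → 4.6 kcal/mol.
F at 300° (staggered): CH2Cl(120°)/SH(60°) gauche 1.1 → 1.1 kcal/mol.
The maximum (5.2 kcal/mol) occurs with F at 0°.

0°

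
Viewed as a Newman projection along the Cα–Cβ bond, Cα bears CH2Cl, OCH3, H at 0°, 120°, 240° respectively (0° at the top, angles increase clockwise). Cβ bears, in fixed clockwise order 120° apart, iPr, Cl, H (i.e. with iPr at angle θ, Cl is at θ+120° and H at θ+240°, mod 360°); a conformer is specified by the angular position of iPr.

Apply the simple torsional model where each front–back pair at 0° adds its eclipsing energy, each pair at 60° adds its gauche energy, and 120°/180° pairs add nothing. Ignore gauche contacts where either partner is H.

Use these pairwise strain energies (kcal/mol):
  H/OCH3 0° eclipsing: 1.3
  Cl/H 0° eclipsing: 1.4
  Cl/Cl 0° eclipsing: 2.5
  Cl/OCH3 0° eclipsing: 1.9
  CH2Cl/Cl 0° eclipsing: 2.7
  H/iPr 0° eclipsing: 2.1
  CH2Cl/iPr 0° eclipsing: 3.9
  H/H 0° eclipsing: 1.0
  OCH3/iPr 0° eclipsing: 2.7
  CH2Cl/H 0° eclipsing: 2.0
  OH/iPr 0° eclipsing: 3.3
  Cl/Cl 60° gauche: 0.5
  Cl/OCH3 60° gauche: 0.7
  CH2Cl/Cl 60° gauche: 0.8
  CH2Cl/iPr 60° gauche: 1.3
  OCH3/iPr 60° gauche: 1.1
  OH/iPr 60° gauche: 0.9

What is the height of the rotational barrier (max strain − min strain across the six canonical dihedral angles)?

iPr at 0° (eclipsed): CH2Cl–iPr eclipsed, OCH3–Cl eclipsed, H–H eclipsed; 3.9 + 1.9 + 1.0 = 6.8 kcal/mol.
iPr at 60° (staggered): CH2Cl–iPr gauche, OCH3–iPr gauche, OCH3–Cl gauche; 1.3 + 1.1 + 0.7 = 3.1 kcal/mol.
iPr at 120° (eclipsed): CH2Cl–H eclipsed, OCH3–iPr eclipsed, H–Cl eclipsed; 2.0 + 2.7 + 1.4 = 6.1 kcal/mol.
iPr at 180° (staggered): CH2Cl–Cl gauche, OCH3–iPr gauche; 0.8 + 1.1 = 1.9 kcal/mol.
iPr at 240° (eclipsed): CH2Cl–Cl eclipsed, OCH3–H eclipsed, H–iPr eclipsed; 2.7 + 1.3 + 2.1 = 6.1 kcal/mol.
iPr at 300° (staggered): CH2Cl–iPr gauche, CH2Cl–Cl gauche, OCH3–Cl gauche; 1.3 + 0.8 + 0.7 = 2.8 kcal/mol.
Max at 0° (6.8 kcal/mol), min at 180° (1.9 kcal/mol); barrier = 4.9 kcal/mol.

4.9 kcal/mol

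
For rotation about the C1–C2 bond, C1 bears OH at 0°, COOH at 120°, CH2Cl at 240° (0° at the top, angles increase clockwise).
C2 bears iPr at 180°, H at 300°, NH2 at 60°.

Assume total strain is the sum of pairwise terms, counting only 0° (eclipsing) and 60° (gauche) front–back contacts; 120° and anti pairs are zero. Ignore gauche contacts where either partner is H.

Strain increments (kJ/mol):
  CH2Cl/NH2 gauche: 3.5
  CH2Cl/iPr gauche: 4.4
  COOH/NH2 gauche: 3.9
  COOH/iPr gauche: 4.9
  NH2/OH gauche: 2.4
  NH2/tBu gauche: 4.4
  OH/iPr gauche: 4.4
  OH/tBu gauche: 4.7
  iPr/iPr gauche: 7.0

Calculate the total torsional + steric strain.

15.6 kJ/mol

This conformer (staggered): OH(0°)/NH2(60°) gauche 2.4; COOH(120°)/iPr(180°) gauche 4.9; COOH(120°)/NH2(60°) gauche 3.9; CH2Cl(240°)/iPr(180°) gauche 4.4 → 15.6 kJ/mol.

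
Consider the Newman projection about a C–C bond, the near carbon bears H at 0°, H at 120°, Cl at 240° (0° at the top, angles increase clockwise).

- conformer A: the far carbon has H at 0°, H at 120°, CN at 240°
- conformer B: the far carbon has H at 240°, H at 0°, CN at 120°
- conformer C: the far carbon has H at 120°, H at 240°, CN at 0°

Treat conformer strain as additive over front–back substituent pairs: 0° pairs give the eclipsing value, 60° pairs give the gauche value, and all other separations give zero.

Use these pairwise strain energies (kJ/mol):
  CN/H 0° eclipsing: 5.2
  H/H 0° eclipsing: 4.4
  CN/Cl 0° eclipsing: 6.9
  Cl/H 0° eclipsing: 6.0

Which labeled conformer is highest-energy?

A

A (eclipsed): H(0°)/H(0°) eclipsed 4.4; H(120°)/H(120°) eclipsed 4.4; Cl(240°)/CN(240°) eclipsed 6.9 → 15.7 kJ/mol.
B (eclipsed): H(0°)/H(0°) eclipsed 4.4; H(120°)/CN(120°) eclipsed 5.2; Cl(240°)/H(240°) eclipsed 6.0 → 15.6 kJ/mol.
C (eclipsed): H(0°)/CN(0°) eclipsed 5.2; H(120°)/H(120°) eclipsed 4.4; Cl(240°)/H(240°) eclipsed 6.0 → 15.6 kJ/mol.
A has the highest total (15.7 kJ/mol).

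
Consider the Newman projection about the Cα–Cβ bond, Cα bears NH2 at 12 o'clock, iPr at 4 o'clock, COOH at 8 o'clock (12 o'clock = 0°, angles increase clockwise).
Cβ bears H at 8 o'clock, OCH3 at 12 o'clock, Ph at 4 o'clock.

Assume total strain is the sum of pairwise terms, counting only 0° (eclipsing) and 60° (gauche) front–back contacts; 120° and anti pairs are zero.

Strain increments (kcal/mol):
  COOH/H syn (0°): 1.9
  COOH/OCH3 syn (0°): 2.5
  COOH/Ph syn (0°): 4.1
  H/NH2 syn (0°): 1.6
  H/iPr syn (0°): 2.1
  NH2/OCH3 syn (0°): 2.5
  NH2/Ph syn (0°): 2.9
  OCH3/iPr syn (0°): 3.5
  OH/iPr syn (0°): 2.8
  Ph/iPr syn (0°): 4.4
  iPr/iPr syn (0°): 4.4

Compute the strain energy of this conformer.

This conformer (eclipsed): NH2–OCH3 eclipsed, iPr–Ph eclipsed, COOH–H eclipsed; 2.5 + 4.4 + 1.9 = 8.8 kcal/mol.

8.8 kcal/mol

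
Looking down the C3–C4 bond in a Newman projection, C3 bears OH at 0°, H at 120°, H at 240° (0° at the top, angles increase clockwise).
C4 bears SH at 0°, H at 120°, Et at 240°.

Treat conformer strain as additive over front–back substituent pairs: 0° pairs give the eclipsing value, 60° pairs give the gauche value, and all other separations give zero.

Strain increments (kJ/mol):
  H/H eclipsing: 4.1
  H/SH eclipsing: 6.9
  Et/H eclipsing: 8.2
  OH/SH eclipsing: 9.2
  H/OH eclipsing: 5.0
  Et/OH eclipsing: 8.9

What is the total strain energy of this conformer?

This conformer (eclipsed): OH(0°)/SH(0°) eclipsed 9.2; H(120°)/H(120°) eclipsed 4.1; H(240°)/Et(240°) eclipsed 8.2 → 21.5 kJ/mol.

21.5 kJ/mol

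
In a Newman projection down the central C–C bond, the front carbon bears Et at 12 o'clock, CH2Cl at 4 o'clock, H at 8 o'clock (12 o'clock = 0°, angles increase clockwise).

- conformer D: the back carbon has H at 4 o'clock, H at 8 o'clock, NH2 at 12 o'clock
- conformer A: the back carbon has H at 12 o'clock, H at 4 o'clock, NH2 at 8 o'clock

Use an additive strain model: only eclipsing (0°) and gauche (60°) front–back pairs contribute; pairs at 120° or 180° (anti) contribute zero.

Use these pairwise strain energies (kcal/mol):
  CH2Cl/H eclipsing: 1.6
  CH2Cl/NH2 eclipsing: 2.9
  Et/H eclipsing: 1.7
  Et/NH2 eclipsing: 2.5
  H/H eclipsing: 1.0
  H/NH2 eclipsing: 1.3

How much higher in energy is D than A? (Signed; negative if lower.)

D is eclipsed. Et at 0° is eclipsed with NH2 at 0° (2.5); CH2Cl at 120° is eclipsed with H at 120° (1.6); H at 240° is eclipsed with H at 240° (1.0). Total 5.1 kcal/mol.
A is eclipsed. Et at 0° is eclipsed with H at 0° (1.7); CH2Cl at 120° is eclipsed with H at 120° (1.6); H at 240° is eclipsed with NH2 at 240° (1.3). Total 4.6 kcal/mol.
E(D) − E(A) = 5.1 − 4.6 = +0.5 kcal/mol.

+0.5 kcal/mol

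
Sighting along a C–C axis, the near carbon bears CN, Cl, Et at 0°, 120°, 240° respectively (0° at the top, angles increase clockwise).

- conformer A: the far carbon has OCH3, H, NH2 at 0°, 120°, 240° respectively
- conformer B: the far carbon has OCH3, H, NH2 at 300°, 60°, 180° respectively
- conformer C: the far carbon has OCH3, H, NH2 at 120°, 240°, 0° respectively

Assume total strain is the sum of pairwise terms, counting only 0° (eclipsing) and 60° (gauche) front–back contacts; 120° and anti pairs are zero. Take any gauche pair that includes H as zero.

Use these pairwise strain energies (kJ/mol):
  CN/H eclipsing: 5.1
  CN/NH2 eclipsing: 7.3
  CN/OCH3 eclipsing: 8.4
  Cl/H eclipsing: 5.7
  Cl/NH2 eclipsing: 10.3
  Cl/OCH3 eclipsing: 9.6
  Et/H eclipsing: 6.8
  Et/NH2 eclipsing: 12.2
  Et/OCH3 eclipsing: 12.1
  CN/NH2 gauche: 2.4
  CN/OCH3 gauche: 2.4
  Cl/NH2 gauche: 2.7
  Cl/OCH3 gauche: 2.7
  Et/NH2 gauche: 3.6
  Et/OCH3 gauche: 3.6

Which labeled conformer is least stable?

A is eclipsed. CN at 0° is eclipsed with OCH3 at 0° (8.4); Cl at 120° is eclipsed with H at 120° (5.7); Et at 240° is eclipsed with NH2 at 240° (12.2). Total 26.3 kJ/mol.
B is staggered. CN at 0° is gauche with OCH3 at 300° (2.4); Cl at 120° is gauche with NH2 at 180° (2.7); Et at 240° is gauche with OCH3 at 300° (3.6); Et at 240° is gauche with NH2 at 180° (3.6). Total 12.3 kJ/mol.
C is eclipsed. CN at 0° is eclipsed with NH2 at 0° (7.3); Cl at 120° is eclipsed with OCH3 at 120° (9.6); Et at 240° is eclipsed with H at 240° (6.8). Total 23.7 kJ/mol.
A has the highest total (26.3 kJ/mol).

A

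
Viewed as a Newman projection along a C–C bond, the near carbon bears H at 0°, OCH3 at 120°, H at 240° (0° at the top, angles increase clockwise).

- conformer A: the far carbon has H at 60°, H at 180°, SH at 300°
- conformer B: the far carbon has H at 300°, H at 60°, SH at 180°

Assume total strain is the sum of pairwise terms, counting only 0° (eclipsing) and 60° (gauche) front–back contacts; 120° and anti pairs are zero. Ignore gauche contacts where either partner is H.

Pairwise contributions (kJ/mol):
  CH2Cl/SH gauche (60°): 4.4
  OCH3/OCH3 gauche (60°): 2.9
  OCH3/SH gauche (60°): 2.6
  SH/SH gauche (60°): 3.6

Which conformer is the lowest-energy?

A

A (staggered): no non-H gauche contacts → 0.0 kJ/mol.
B (staggered): OCH3–SH gauche; 2.6 = 2.6 kJ/mol.
A has the lowest total (0.0 kJ/mol).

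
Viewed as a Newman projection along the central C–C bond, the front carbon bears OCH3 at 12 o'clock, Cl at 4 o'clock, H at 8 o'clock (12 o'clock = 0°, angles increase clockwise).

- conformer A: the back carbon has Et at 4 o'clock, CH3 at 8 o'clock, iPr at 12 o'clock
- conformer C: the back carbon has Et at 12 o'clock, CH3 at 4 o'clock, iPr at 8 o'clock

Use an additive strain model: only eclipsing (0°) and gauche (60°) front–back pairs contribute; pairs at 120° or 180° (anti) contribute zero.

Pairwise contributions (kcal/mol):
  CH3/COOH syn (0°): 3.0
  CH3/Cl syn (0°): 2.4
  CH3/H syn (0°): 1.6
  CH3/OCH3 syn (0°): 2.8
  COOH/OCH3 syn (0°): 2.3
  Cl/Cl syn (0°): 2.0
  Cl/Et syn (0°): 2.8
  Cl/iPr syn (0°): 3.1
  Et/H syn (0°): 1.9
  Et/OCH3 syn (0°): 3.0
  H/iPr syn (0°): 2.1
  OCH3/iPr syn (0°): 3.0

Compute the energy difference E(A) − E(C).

A is eclipsed. OCH3 at 0° is eclipsed with iPr at 0° (3.0); Cl at 120° is eclipsed with Et at 120° (2.8); H at 240° is eclipsed with CH3 at 240° (1.6). Total 7.4 kcal/mol.
C is eclipsed. OCH3 at 0° is eclipsed with Et at 0° (3.0); Cl at 120° is eclipsed with CH3 at 120° (2.4); H at 240° is eclipsed with iPr at 240° (2.1). Total 7.5 kcal/mol.
E(A) − E(C) = 7.4 − 7.5 = -0.1 kcal/mol.

-0.1 kcal/mol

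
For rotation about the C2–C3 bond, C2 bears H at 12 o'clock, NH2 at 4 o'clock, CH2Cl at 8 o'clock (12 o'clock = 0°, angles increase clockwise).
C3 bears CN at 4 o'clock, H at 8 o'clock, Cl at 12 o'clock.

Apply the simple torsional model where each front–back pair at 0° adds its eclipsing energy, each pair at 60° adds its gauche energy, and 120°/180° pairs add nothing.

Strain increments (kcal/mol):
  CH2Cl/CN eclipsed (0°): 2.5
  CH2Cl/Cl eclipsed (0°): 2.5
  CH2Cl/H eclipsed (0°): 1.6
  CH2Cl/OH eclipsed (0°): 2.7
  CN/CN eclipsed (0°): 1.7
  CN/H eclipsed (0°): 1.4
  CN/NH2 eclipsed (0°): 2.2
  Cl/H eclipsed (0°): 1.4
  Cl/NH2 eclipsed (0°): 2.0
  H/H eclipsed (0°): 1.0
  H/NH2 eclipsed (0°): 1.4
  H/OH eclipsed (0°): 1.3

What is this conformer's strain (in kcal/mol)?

5.2 kcal/mol

This conformer (eclipsed): H(0°)/Cl(0°) eclipsed 1.4; NH2(120°)/CN(120°) eclipsed 2.2; CH2Cl(240°)/H(240°) eclipsed 1.6 → 5.2 kcal/mol.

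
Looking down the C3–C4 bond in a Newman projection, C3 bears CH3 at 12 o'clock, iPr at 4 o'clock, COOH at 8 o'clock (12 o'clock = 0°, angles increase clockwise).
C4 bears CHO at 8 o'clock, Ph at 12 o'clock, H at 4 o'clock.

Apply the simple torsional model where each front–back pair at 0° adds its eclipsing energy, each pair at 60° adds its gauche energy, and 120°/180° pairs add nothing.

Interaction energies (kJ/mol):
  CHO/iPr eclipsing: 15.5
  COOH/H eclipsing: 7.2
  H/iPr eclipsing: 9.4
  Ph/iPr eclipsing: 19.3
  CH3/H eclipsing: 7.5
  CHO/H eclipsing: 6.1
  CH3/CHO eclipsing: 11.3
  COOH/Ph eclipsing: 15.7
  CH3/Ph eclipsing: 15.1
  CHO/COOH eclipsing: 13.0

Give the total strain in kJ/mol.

37.5 kJ/mol

This conformer is eclipsed. CH3 at 0° is eclipsed with Ph at 0° (15.1); iPr at 120° is eclipsed with H at 120° (9.4); COOH at 240° is eclipsed with CHO at 240° (13.0). Total 37.5 kJ/mol.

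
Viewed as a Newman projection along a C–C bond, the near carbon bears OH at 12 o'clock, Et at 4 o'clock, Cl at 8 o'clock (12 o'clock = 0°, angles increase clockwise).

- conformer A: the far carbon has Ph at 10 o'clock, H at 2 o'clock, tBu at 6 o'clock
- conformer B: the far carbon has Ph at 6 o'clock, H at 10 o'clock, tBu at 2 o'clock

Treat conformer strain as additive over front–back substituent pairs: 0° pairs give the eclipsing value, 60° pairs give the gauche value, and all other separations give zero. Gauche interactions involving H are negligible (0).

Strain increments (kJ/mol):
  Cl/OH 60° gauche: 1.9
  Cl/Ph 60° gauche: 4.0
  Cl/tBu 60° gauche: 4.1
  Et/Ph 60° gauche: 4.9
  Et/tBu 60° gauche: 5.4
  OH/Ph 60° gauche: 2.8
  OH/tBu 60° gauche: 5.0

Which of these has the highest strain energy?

A (staggered): OH–Ph gauche, Et–tBu gauche, Cl–Ph gauche, Cl–tBu gauche; 2.8 + 5.4 + 4.0 + 4.1 = 16.3 kJ/mol.
B (staggered): OH–tBu gauche, Et–Ph gauche, Et–tBu gauche, Cl–Ph gauche; 5.0 + 4.9 + 5.4 + 4.0 = 19.3 kJ/mol.
B has the highest total (19.3 kJ/mol).

B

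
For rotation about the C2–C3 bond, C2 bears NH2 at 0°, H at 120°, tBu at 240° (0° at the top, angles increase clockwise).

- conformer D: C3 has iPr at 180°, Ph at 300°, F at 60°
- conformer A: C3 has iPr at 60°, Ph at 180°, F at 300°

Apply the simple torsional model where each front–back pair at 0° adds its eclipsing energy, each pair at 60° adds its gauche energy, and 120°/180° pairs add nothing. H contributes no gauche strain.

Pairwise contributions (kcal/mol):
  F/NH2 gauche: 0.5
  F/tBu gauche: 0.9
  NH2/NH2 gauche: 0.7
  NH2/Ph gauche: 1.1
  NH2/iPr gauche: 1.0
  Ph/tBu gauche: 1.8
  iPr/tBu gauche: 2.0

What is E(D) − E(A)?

+1.2 kcal/mol

D is staggered. NH2 at 0° is gauche with Ph at 300° (1.1); NH2 at 0° is gauche with F at 60° (0.5); tBu at 240° is gauche with iPr at 180° (2.0); tBu at 240° is gauche with Ph at 300° (1.8). Total 5.4 kcal/mol.
A is staggered. NH2 at 0° is gauche with iPr at 60° (1.0); NH2 at 0° is gauche with F at 300° (0.5); tBu at 240° is gauche with Ph at 180° (1.8); tBu at 240° is gauche with F at 300° (0.9). Total 4.2 kcal/mol.
E(D) − E(A) = 5.4 − 4.2 = +1.2 kcal/mol.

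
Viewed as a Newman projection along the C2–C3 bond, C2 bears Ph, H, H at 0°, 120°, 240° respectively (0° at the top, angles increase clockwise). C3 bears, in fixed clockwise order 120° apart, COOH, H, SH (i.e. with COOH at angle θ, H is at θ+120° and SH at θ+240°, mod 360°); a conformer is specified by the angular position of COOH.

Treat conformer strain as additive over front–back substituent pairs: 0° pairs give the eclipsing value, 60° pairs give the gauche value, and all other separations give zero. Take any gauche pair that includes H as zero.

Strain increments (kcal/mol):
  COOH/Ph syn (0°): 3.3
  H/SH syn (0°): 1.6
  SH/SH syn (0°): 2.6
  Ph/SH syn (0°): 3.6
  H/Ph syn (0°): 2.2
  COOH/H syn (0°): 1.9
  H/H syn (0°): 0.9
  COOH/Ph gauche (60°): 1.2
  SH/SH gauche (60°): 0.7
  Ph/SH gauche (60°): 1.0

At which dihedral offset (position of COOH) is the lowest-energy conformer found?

180°

COOH at 0° (eclipsed): Ph–COOH eclipsed, H–H eclipsed, H–SH eclipsed; 3.3 + 0.9 + 1.6 = 5.8 kcal/mol.
COOH at 60° (staggered): Ph–COOH gauche, Ph–SH gauche; 1.2 + 1.0 = 2.2 kcal/mol.
COOH at 120° (eclipsed): Ph–SH eclipsed, H–COOH eclipsed, H–H eclipsed; 3.6 + 1.9 + 0.9 = 6.4 kcal/mol.
COOH at 180° (staggered): Ph–SH gauche; 1.0 = 1.0 kcal/mol.
COOH at 240° (eclipsed): Ph–H eclipsed, H–SH eclipsed, H–COOH eclipsed; 2.2 + 1.6 + 1.9 = 5.7 kcal/mol.
COOH at 300° (staggered): Ph–COOH gauche; 1.2 = 1.2 kcal/mol.
The minimum (1.0 kcal/mol) occurs with COOH at 180°.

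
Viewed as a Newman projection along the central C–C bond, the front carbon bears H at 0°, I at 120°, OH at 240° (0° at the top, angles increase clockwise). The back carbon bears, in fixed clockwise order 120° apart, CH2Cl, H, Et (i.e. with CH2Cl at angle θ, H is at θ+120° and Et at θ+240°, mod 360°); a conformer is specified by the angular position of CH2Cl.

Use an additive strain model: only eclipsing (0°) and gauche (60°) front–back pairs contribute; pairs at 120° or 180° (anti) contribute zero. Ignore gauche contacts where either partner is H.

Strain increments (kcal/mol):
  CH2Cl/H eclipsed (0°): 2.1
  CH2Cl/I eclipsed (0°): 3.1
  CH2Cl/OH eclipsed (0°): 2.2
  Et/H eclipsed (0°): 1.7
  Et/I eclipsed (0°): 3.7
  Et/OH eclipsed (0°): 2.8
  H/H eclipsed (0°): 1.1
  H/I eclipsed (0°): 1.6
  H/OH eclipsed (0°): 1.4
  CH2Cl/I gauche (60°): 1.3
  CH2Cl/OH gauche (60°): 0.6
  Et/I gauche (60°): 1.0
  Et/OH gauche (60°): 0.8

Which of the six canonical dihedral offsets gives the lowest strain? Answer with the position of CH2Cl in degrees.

60°

CH2Cl at 0° is eclipsed. H at 0° is eclipsed with CH2Cl at 0° (2.1); I at 120° is eclipsed with H at 120° (1.6); OH at 240° is eclipsed with Et at 240° (2.8). Total 6.5 kcal/mol.
CH2Cl at 60° is staggered. I at 120° is gauche with CH2Cl at 60° (1.3); OH at 240° is gauche with Et at 300° (0.8). Total 2.1 kcal/mol.
CH2Cl at 120° is eclipsed. H at 0° is eclipsed with Et at 0° (1.7); I at 120° is eclipsed with CH2Cl at 120° (3.1); OH at 240° is eclipsed with H at 240° (1.4). Total 6.2 kcal/mol.
CH2Cl at 180° is staggered. I at 120° is gauche with CH2Cl at 180° (1.3); I at 120° is gauche with Et at 60° (1.0); OH at 240° is gauche with CH2Cl at 180° (0.6). Total 2.9 kcal/mol.
CH2Cl at 240° is eclipsed. H at 0° is eclipsed with H at 0° (1.1); I at 120° is eclipsed with Et at 120° (3.7); OH at 240° is eclipsed with CH2Cl at 240° (2.2). Total 7.0 kcal/mol.
CH2Cl at 300° is staggered. I at 120° is gauche with Et at 180° (1.0); OH at 240° is gauche with CH2Cl at 300° (0.6); OH at 240° is gauche with Et at 180° (0.8). Total 2.4 kcal/mol.
The minimum (2.1 kcal/mol) occurs with CH2Cl at 60°.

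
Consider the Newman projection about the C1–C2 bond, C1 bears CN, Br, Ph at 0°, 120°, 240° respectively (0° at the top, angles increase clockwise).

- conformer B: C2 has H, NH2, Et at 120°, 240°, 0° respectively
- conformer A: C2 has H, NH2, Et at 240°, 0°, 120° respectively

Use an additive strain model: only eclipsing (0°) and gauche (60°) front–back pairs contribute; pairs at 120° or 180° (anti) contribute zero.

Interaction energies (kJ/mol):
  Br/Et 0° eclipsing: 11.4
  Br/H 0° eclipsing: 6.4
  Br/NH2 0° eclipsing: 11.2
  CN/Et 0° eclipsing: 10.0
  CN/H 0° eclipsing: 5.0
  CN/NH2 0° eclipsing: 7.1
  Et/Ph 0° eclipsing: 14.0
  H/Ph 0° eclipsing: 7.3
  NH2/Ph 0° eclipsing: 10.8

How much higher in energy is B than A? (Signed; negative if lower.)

B is eclipsed. CN at 0° is eclipsed with Et at 0° (10.0); Br at 120° is eclipsed with H at 120° (6.4); Ph at 240° is eclipsed with NH2 at 240° (10.8). Total 27.2 kJ/mol.
A is eclipsed. CN at 0° is eclipsed with NH2 at 0° (7.1); Br at 120° is eclipsed with Et at 120° (11.4); Ph at 240° is eclipsed with H at 240° (7.3). Total 25.8 kJ/mol.
E(B) − E(A) = 27.2 − 25.8 = +1.4 kJ/mol.

+1.4 kJ/mol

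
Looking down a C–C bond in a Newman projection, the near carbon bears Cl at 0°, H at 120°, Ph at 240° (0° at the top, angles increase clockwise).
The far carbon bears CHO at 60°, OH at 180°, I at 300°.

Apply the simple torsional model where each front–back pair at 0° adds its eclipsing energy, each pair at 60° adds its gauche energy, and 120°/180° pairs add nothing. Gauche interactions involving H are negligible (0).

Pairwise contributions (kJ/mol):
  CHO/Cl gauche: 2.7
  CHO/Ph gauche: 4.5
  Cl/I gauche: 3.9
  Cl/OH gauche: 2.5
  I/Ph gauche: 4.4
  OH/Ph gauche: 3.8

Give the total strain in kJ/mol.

14.8 kJ/mol

This conformer (staggered): Cl(0°)/CHO(60°) gauche 2.7; Cl(0°)/I(300°) gauche 3.9; Ph(240°)/OH(180°) gauche 3.8; Ph(240°)/I(300°) gauche 4.4 → 14.8 kJ/mol.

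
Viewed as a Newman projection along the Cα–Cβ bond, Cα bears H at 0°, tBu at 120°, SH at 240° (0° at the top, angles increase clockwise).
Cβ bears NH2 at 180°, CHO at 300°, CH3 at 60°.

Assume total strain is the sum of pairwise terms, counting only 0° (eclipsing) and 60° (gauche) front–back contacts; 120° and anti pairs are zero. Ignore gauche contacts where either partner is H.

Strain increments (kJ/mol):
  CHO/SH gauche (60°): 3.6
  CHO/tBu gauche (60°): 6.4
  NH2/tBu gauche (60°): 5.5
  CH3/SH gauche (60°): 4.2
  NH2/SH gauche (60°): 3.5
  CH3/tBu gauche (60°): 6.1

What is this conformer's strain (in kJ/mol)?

18.7 kJ/mol

This conformer (staggered): tBu(120°)/NH2(180°) gauche 5.5; tBu(120°)/CH3(60°) gauche 6.1; SH(240°)/NH2(180°) gauche 3.5; SH(240°)/CHO(300°) gauche 3.6 → 18.7 kJ/mol.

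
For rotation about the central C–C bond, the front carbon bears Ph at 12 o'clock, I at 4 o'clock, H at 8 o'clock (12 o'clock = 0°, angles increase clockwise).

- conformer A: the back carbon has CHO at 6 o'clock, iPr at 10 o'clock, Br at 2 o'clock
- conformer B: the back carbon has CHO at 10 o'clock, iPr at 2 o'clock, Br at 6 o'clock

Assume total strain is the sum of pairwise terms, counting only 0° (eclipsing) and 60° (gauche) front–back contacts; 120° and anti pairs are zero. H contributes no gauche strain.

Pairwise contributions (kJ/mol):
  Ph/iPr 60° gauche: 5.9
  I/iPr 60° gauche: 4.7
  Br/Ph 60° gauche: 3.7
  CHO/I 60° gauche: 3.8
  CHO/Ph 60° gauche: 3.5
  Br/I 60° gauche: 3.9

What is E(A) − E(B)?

-0.7 kJ/mol

A (staggered): Ph–iPr gauche, Ph–Br gauche, I–CHO gauche, I–Br gauche; 5.9 + 3.7 + 3.8 + 3.9 = 17.3 kJ/mol.
B (staggered): Ph–CHO gauche, Ph–iPr gauche, I–iPr gauche, I–Br gauche; 3.5 + 5.9 + 4.7 + 3.9 = 18.0 kJ/mol.
E(A) − E(B) = 17.3 − 18.0 = -0.7 kJ/mol.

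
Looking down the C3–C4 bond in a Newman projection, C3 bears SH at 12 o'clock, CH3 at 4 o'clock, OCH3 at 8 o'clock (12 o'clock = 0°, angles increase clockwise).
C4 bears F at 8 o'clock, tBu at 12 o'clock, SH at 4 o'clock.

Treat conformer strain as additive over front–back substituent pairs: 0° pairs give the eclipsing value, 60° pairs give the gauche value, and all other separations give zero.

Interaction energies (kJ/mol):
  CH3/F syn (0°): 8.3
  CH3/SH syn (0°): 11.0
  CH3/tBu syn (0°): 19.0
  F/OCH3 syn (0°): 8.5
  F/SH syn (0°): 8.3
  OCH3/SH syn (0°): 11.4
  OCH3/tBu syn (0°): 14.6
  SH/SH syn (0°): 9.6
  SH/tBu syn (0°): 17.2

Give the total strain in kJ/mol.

This conformer (eclipsed): SH(0°)/tBu(0°) eclipsed 17.2; CH3(120°)/SH(120°) eclipsed 11.0; OCH3(240°)/F(240°) eclipsed 8.5 → 36.7 kJ/mol.

36.7 kJ/mol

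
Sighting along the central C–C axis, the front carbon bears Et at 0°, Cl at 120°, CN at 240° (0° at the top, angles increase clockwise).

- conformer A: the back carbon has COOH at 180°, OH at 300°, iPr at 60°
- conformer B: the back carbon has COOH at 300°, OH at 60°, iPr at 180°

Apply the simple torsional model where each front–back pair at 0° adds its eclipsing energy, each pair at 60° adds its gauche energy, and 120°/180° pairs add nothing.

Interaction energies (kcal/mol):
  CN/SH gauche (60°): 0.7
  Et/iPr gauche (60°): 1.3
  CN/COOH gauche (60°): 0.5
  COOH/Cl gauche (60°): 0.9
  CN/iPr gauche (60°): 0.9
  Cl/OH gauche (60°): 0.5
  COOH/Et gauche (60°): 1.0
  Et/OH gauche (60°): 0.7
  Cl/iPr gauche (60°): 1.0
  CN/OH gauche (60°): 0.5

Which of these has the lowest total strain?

B

A (staggered): Et(0°)/OH(300°) gauche 0.7; Et(0°)/iPr(60°) gauche 1.3; Cl(120°)/COOH(180°) gauche 0.9; Cl(120°)/iPr(60°) gauche 1.0; CN(240°)/COOH(180°) gauche 0.5; CN(240°)/OH(300°) gauche 0.5 → 4.9 kcal/mol.
B (staggered): Et(0°)/COOH(300°) gauche 1.0; Et(0°)/OH(60°) gauche 0.7; Cl(120°)/OH(60°) gauche 0.5; Cl(120°)/iPr(180°) gauche 1.0; CN(240°)/COOH(300°) gauche 0.5; CN(240°)/iPr(180°) gauche 0.9 → 4.6 kcal/mol.
B has the lowest total (4.6 kcal/mol).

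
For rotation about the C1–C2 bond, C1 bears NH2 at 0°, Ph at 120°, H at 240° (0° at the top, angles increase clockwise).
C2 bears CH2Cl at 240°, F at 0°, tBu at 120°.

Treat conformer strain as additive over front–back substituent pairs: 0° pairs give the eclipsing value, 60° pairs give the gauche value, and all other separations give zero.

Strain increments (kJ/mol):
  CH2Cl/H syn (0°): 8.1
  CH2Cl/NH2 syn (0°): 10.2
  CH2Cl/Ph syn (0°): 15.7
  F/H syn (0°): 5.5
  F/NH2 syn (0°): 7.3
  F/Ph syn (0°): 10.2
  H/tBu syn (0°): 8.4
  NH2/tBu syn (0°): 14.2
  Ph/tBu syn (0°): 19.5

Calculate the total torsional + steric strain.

34.9 kJ/mol

This conformer (eclipsed): NH2(0°)/F(0°) eclipsed 7.3; Ph(120°)/tBu(120°) eclipsed 19.5; H(240°)/CH2Cl(240°) eclipsed 8.1 → 34.9 kJ/mol.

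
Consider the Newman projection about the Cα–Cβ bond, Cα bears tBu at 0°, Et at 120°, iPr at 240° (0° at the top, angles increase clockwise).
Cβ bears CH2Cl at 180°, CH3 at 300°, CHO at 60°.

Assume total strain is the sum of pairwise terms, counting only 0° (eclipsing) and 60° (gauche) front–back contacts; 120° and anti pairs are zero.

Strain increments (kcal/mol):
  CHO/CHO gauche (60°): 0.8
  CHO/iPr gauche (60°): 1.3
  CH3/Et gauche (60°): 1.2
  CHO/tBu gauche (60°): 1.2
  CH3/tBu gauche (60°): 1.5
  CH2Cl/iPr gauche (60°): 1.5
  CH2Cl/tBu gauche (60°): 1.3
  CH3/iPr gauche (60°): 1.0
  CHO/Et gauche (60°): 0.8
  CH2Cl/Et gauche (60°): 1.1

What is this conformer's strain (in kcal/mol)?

7.1 kcal/mol

This conformer (staggered): tBu(0°)/CH3(300°) gauche 1.5; tBu(0°)/CHO(60°) gauche 1.2; Et(120°)/CH2Cl(180°) gauche 1.1; Et(120°)/CHO(60°) gauche 0.8; iPr(240°)/CH2Cl(180°) gauche 1.5; iPr(240°)/CH3(300°) gauche 1.0 → 7.1 kcal/mol.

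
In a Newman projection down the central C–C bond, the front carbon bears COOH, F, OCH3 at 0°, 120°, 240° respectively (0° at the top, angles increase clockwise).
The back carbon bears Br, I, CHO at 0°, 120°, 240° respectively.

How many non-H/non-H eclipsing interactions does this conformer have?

Non-H eclipsing pairs: COOH(0°)/Br(0°); F(120°)/I(120°); OCH3(240°)/CHO(240°) — 3 interactions.

3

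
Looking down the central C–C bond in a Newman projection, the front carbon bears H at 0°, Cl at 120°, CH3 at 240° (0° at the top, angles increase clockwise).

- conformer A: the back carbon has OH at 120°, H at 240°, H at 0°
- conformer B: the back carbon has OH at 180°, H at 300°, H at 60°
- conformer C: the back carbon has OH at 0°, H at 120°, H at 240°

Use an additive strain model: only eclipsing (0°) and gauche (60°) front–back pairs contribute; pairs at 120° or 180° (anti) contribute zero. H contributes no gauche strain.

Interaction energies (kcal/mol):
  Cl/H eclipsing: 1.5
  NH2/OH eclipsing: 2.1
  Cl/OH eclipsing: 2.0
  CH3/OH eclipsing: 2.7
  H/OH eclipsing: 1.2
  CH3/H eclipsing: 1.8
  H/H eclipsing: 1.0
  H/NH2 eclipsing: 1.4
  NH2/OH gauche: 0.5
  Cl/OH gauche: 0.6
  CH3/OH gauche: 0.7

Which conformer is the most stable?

A (eclipsed): H(0°)/H(0°) eclipsed 1.0; Cl(120°)/OH(120°) eclipsed 2.0; CH3(240°)/H(240°) eclipsed 1.8 → 4.8 kcal/mol.
B (staggered): Cl(120°)/OH(180°) gauche 0.6; CH3(240°)/OH(180°) gauche 0.7 → 1.3 kcal/mol.
C (eclipsed): H(0°)/OH(0°) eclipsed 1.2; Cl(120°)/H(120°) eclipsed 1.5; CH3(240°)/H(240°) eclipsed 1.8 → 4.5 kcal/mol.
B has the lowest total (1.3 kcal/mol).

B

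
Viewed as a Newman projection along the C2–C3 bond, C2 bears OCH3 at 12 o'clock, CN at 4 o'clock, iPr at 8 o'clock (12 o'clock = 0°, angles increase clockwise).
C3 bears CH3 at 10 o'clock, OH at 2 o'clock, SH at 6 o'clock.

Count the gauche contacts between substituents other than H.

Non-H gauche pairs: OCH3(0°)/CH3(300°); OCH3(0°)/OH(60°); CN(120°)/OH(60°); CN(120°)/SH(180°); iPr(240°)/CH3(300°); iPr(240°)/SH(180°) — 6 interactions.

6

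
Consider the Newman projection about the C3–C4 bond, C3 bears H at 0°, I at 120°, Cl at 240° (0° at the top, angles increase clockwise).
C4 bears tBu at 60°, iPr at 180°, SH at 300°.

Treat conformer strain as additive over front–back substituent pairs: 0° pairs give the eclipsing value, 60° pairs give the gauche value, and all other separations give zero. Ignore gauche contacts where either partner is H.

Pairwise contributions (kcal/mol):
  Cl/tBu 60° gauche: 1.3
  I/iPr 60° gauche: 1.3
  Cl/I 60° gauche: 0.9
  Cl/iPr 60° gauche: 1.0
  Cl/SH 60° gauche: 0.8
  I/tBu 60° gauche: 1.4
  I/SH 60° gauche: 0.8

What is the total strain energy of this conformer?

This conformer is staggered. I at 120° is gauche with tBu at 60° (1.4); I at 120° is gauche with iPr at 180° (1.3); Cl at 240° is gauche with iPr at 180° (1.0); Cl at 240° is gauche with SH at 300° (0.8). Total 4.5 kcal/mol.

4.5 kcal/mol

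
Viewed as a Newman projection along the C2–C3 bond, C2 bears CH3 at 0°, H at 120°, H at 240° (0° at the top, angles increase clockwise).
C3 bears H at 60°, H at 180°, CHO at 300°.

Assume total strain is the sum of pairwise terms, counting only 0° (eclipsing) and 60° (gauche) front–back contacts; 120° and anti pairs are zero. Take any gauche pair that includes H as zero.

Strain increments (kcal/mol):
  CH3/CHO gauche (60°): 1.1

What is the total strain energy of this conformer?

This conformer (staggered): CH3–CHO gauche; 1.1 = 1.1 kcal/mol.

1.1 kcal/mol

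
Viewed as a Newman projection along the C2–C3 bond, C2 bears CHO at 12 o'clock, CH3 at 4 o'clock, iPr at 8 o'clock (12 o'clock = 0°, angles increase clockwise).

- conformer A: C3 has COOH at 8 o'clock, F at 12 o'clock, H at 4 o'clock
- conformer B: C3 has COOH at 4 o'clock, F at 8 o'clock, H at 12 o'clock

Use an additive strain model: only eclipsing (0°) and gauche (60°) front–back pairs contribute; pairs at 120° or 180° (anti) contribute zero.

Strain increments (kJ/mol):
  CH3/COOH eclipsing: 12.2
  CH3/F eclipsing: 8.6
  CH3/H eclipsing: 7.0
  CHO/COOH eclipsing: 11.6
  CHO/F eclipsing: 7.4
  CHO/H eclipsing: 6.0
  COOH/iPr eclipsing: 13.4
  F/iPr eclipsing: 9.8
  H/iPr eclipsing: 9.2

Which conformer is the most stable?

A (eclipsed): CHO(0°)/F(0°) eclipsed 7.4; CH3(120°)/H(120°) eclipsed 7.0; iPr(240°)/COOH(240°) eclipsed 13.4 → 27.8 kJ/mol.
B (eclipsed): CHO(0°)/H(0°) eclipsed 6.0; CH3(120°)/COOH(120°) eclipsed 12.2; iPr(240°)/F(240°) eclipsed 9.8 → 28.0 kJ/mol.
A has the lowest total (27.8 kJ/mol).

A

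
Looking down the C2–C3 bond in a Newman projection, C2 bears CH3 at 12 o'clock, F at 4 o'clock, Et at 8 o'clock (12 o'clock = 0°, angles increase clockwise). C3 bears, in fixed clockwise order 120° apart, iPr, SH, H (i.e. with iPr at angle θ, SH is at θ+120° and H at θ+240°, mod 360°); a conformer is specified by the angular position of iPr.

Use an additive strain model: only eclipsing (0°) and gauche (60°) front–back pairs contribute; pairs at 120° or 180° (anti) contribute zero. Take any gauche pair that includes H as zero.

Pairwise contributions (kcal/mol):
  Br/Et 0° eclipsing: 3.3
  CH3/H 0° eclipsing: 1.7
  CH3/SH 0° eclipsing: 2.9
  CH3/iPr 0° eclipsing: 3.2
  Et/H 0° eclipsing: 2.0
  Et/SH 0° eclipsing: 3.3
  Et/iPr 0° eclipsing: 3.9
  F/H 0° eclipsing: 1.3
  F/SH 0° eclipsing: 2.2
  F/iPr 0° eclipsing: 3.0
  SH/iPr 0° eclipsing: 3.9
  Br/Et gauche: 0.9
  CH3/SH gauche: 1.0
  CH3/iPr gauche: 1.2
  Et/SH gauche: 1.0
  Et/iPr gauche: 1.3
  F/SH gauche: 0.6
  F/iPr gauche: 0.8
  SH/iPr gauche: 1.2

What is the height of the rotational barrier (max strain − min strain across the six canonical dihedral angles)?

iPr at 0° (eclipsed): CH3(0°)/iPr(0°) eclipsed 3.2; F(120°)/SH(120°) eclipsed 2.2; Et(240°)/H(240°) eclipsed 2.0 → 7.4 kcal/mol.
iPr at 60° (staggered): CH3(0°)/iPr(60°) gauche 1.2; F(120°)/iPr(60°) gauche 0.8; F(120°)/SH(180°) gauche 0.6; Et(240°)/SH(180°) gauche 1.0 → 3.6 kcal/mol.
iPr at 120° (eclipsed): CH3(0°)/H(0°) eclipsed 1.7; F(120°)/iPr(120°) eclipsed 3.0; Et(240°)/SH(240°) eclipsed 3.3 → 8.0 kcal/mol.
iPr at 180° (staggered): CH3(0°)/SH(300°) gauche 1.0; F(120°)/iPr(180°) gauche 0.8; Et(240°)/iPr(180°) gauche 1.3; Et(240°)/SH(300°) gauche 1.0 → 4.1 kcal/mol.
iPr at 240° (eclipsed): CH3(0°)/SH(0°) eclipsed 2.9; F(120°)/H(120°) eclipsed 1.3; Et(240°)/iPr(240°) eclipsed 3.9 → 8.1 kcal/mol.
iPr at 300° (staggered): CH3(0°)/iPr(300°) gauche 1.2; CH3(0°)/SH(60°) gauche 1.0; F(120°)/SH(60°) gauche 0.6; Et(240°)/iPr(300°) gauche 1.3 → 4.1 kcal/mol.
Max at 240° (8.1 kcal/mol), min at 60° (3.6 kcal/mol); barrier = 4.5 kcal/mol.

4.5 kcal/mol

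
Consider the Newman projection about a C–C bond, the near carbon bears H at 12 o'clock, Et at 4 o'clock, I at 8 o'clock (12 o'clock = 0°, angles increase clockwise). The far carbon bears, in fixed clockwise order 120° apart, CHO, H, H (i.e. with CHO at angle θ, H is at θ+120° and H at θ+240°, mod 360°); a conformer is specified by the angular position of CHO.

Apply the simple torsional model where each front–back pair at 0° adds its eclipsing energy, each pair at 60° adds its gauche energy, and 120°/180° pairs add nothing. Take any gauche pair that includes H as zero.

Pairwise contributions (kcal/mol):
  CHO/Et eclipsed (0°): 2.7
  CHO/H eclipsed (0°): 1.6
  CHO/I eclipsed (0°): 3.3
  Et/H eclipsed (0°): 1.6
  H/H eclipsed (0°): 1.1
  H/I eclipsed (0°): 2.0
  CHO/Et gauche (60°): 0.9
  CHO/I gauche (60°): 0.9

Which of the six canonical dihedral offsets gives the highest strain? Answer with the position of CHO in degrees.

240°

CHO at 0° is eclipsed. H at 0° is eclipsed with CHO at 0° (1.6); Et at 120° is eclipsed with H at 120° (1.6); I at 240° is eclipsed with H at 240° (2.0). Total 5.2 kcal/mol.
CHO at 60° is staggered. Et at 120° is gauche with CHO at 60° (0.9). Total 0.9 kcal/mol.
CHO at 120° is eclipsed. H at 0° is eclipsed with H at 0° (1.1); Et at 120° is eclipsed with CHO at 120° (2.7); I at 240° is eclipsed with H at 240° (2.0). Total 5.8 kcal/mol.
CHO at 180° is staggered. Et at 120° is gauche with CHO at 180° (0.9); I at 240° is gauche with CHO at 180° (0.9). Total 1.8 kcal/mol.
CHO at 240° is eclipsed. H at 0° is eclipsed with H at 0° (1.1); Et at 120° is eclipsed with H at 120° (1.6); I at 240° is eclipsed with CHO at 240° (3.3). Total 6.0 kcal/mol.
CHO at 300° is staggered. I at 240° is gauche with CHO at 300° (0.9). Total 0.9 kcal/mol.
The maximum (6.0 kcal/mol) occurs with CHO at 240°.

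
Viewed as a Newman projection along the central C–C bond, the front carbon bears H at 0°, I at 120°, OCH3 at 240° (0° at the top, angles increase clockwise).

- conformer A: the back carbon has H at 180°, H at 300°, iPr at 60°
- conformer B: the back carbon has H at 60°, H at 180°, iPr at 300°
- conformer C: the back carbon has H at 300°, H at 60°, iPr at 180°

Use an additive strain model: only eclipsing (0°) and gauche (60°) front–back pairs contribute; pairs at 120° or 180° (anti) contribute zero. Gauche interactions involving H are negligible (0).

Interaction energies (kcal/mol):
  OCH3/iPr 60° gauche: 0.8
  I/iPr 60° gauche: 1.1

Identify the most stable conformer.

B

A (staggered): I(120°)/iPr(60°) gauche 1.1 → 1.1 kcal/mol.
B (staggered): OCH3(240°)/iPr(300°) gauche 0.8 → 0.8 kcal/mol.
C (staggered): I(120°)/iPr(180°) gauche 1.1; OCH3(240°)/iPr(180°) gauche 0.8 → 1.9 kcal/mol.
B has the lowest total (0.8 kcal/mol).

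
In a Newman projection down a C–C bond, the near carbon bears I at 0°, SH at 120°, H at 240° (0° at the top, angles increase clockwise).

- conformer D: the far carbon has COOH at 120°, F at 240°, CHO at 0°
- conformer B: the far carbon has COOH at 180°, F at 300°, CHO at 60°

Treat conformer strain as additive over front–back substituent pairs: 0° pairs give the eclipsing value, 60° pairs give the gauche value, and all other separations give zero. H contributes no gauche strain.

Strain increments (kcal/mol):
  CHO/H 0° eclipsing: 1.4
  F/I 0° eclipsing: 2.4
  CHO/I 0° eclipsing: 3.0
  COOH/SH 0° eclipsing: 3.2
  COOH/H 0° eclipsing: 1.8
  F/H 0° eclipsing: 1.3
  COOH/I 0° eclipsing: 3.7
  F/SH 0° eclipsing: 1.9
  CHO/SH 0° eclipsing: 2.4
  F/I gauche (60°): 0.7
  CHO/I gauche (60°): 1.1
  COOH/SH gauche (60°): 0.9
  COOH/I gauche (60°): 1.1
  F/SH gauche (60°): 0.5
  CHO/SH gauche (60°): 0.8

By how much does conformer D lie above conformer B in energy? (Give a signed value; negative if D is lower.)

+4.0 kcal/mol

D (eclipsed): I(0°)/CHO(0°) eclipsed 3.0; SH(120°)/COOH(120°) eclipsed 3.2; H(240°)/F(240°) eclipsed 1.3 → 7.5 kcal/mol.
B (staggered): I(0°)/F(300°) gauche 0.7; I(0°)/CHO(60°) gauche 1.1; SH(120°)/COOH(180°) gauche 0.9; SH(120°)/CHO(60°) gauche 0.8 → 3.5 kcal/mol.
E(D) − E(B) = 7.5 − 3.5 = +4.0 kcal/mol.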